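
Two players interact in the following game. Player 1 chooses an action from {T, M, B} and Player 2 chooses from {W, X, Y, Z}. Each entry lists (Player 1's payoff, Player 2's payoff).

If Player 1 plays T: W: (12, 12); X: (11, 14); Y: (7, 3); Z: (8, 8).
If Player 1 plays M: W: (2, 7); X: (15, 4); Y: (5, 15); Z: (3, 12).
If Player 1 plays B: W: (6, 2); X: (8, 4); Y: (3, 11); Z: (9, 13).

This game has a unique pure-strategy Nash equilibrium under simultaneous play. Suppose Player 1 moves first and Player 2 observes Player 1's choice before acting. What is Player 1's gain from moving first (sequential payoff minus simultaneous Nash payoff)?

Solve by backward induction (Player 1 leads).
- T: Player 2 compares 12, 14, 3, 8 and picks X; Player 1 would get 11.
- M: Player 2 compares 7, 4, 15, 12 and picks Y; Player 1 would get 5.
- B: Player 2 compares 2, 4, 11, 13 and picks Z; Player 1 would get 9.
Player 1's induced payoffs are 11, 5, 9, so Player 1 commits to T. Subgame-perfect outcome: (T, X) with payoffs (11, 14).
Under simultaneous play:
Player 1's best replies: W→T; X→M; Y→T; Z→B.
Player 2's best replies: T→X; M→Y; B→Z.
The unique mutual best reply is (B, Z), giving (9, 13).
Player 1's commitment gain: 11 − 9 = 2.

2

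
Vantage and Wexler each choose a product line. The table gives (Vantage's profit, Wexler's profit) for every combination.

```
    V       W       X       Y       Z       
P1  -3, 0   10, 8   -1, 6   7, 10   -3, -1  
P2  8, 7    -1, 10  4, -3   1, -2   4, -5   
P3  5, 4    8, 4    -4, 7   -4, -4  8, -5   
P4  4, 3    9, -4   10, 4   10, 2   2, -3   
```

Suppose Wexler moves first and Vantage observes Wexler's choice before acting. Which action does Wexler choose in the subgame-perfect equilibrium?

W

Solve by backward induction (Wexler leads).
- V: Vantage compares -3, 8, 5, 4 and picks P2; Wexler would get 7.
- W: Vantage compares 10, -1, 8, 9 and picks P1; Wexler would get 8.
- X: Vantage compares -1, 4, -4, 10 and picks P4; Wexler would get 4.
- Y: Vantage compares 7, 1, -4, 10 and picks P4; Wexler would get 2.
- Z: Vantage compares -3, 4, 8, 2 and picks P3; Wexler would get -5.
Maximizing over 7, 8, 4, 2, -5, Wexler chooses W. Subgame-perfect outcome: (P1, W) with payoffs (10, 8).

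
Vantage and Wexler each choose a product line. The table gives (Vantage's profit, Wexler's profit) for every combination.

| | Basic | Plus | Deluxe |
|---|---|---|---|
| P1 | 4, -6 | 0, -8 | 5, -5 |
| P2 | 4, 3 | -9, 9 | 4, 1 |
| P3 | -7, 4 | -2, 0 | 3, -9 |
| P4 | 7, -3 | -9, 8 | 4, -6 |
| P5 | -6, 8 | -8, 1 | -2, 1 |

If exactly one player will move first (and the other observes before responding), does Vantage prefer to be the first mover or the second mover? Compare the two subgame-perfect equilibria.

second

If Vantage leads: Wexler's best replies are P1→Deluxe, P2→Plus, P3→Basic, P4→Plus, P5→Basic; Vantage's induced payoffs 5, -9, -7, -9, -6; outcome (P1, Deluxe), payoffs (5, -5).
If Wexler leads: Vantage's best replies are Basic→P4, Plus→P1, Deluxe→P1; Wexler's induced payoffs -3, -8, -5; outcome (P4, Basic), payoffs (7, -3).
Vantage gets 5 moving first and 7 moving second, so Vantage prefers to move second.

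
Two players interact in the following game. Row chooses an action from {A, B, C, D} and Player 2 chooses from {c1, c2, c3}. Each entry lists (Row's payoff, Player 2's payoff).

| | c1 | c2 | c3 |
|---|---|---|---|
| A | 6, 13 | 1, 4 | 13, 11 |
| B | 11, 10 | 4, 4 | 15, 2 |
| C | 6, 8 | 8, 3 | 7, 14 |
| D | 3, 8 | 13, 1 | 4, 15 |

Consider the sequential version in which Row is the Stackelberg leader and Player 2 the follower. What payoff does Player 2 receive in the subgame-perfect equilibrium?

Backward induction with Row moving first.
- A: BR = c1, leader payoff 6.
- B: BR = c1, leader payoff 11.
- C: BR = c3, leader payoff 7.
- D: BR = c3, leader payoff 4.
Maximizing over 6, 11, 7, 4, Row chooses B. Subgame-perfect outcome: (B, c1) with payoffs (11, 10).

10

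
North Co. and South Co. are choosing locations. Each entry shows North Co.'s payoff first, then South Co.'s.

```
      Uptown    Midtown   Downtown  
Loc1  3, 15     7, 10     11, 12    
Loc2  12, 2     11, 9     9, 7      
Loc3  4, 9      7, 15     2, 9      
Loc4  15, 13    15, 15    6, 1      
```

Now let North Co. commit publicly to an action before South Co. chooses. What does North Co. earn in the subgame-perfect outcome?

15

Backward induction with North Co. moving first.
- Loc1: South Co. compares 15, 10, 12 and picks Uptown; North Co. would get 3.
- Loc2: South Co. compares 2, 9, 7 and picks Midtown; North Co. would get 11.
- Loc3: South Co. compares 9, 15, 9 and picks Midtown; North Co. would get 7.
- Loc4: South Co. compares 13, 15, 1 and picks Midtown; North Co. would get 15.
Among 3, 11, 7, 15, the best is 15 at Loc4. Subgame-perfect outcome: (Loc4, Midtown) with payoffs (15, 15).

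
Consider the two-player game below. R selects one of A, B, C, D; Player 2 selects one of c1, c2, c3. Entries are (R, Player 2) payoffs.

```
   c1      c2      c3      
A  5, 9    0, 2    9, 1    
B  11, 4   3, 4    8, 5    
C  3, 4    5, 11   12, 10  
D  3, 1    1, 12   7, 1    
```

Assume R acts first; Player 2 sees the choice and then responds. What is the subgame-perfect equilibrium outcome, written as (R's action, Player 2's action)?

Work backward from Player 2's decision.
- A: BR = c1, leader payoff 5.
- B: BR = c3, leader payoff 8.
- C: BR = c2, leader payoff 5.
- D: BR = c2, leader payoff 1.
Maximizing over 5, 8, 5, 1, R chooses B. Subgame-perfect outcome: (B, c3) with payoffs (8, 5).

(B, c3)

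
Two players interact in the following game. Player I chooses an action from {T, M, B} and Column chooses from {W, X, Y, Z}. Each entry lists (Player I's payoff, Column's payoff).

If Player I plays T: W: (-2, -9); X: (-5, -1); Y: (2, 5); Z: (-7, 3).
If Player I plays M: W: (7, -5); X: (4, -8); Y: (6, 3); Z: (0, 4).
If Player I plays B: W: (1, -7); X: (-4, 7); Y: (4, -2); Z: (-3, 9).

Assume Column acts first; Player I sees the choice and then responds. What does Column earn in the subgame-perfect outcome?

4

Work backward from Player I's decision.
- W: BR = M, leader payoff -5.
- X: BR = M, leader payoff -8.
- Y: BR = M, leader payoff 3.
- Z: BR = M, leader payoff 4.
Among -5, -8, 3, 4, the best is 4 at Z. Subgame-perfect outcome: (M, Z) with payoffs (0, 4).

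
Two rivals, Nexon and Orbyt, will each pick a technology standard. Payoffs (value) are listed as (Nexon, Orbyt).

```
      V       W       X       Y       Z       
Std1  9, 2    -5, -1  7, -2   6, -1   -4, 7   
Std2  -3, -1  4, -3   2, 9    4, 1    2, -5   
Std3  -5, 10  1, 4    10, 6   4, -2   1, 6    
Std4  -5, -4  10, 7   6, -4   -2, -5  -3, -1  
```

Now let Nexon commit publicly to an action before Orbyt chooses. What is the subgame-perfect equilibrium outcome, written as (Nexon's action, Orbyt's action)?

Work backward from Orbyt's decision.
- Std1: Orbyt compares 2, -1, -2, -1, 7 and picks Z; Nexon would get -4.
- Std2: Orbyt compares -1, -3, 9, 1, -5 and picks X; Nexon would get 2.
- Std3: Orbyt compares 10, 4, 6, -2, 6 and picks V; Nexon would get -5.
- Std4: Orbyt compares -4, 7, -4, -5, -1 and picks W; Nexon would get 10.
Among -4, 2, -5, 10, the best is 10 at Std4. Subgame-perfect outcome: (Std4, W) with payoffs (10, 7).

(Std4, W)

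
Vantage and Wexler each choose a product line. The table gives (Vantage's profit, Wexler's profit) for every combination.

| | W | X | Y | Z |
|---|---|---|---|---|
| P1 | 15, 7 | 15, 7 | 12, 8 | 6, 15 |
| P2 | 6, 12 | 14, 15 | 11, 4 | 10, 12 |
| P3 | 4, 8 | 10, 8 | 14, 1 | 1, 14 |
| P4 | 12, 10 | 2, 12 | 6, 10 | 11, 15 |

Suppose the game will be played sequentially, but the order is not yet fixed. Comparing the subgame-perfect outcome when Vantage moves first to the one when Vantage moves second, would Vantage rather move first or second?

If Vantage leads: Wexler's best replies are P1→Z, P2→X, P3→Z, P4→Z; Vantage's induced payoffs 6, 14, 1, 11; outcome (P2, X), payoffs (14, 15).
If Wexler leads: Vantage's best replies are W→P1, X→P1, Y→P3, Z→P4; Wexler's induced payoffs 7, 7, 1, 15; outcome (P4, Z), payoffs (11, 15).
Vantage gets 14 moving first and 11 moving second, so Vantage prefers to move first.

first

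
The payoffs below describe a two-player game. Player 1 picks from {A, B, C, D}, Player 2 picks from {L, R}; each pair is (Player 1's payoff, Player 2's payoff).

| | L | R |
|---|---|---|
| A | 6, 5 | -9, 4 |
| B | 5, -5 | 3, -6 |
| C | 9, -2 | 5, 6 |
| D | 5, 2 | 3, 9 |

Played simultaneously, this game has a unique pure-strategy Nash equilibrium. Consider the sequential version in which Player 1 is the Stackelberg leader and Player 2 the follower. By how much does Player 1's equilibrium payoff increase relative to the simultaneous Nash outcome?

Work backward from Player 2's decision.
- A: BR = L, leader payoff 6.
- B: BR = L, leader payoff 5.
- C: BR = R, leader payoff 5.
- D: BR = R, leader payoff 3.
Among 6, 5, 5, 3, the best is 6 at A. Subgame-perfect outcome: (A, L) with payoffs (6, 5).
Under simultaneous play:
Player 1's best replies: L→C; R→C.
Player 2's best replies: A→L; B→L; C→R; D→R.
Only (C, R) has each player best-responding; Nash payoffs (5, 6).
Player 1's commitment gain: 6 − 5 = 1.

1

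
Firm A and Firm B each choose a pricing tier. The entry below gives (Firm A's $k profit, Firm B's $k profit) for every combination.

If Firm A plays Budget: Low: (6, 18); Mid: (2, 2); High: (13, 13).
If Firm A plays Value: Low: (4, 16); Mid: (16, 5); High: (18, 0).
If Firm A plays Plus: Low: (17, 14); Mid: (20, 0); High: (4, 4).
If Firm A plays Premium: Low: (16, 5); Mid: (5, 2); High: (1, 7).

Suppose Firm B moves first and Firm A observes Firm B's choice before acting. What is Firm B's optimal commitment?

Work backward from Firm A's decision.
- Low: BR = Plus, leader payoff 14.
- Mid: BR = Plus, leader payoff 0.
- High: BR = Value, leader payoff 0.
Firm B's induced payoffs are 14, 0, 0, so Firm B commits to Low. Subgame-perfect outcome: (Plus, Low) with payoffs (17, 14).

Low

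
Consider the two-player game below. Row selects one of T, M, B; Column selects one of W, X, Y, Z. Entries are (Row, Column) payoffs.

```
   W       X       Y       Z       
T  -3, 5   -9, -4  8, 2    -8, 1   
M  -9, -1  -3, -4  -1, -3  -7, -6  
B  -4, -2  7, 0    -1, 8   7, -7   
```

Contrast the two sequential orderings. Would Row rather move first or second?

first

If Row leads: Column's best replies are T→W, M→W, B→Y; Row's induced payoffs -3, -9, -1; outcome (B, Y), payoffs (-1, 8).
If Column leads: Row's best replies are W→T, X→B, Y→T, Z→B; Column's induced payoffs 5, 0, 2, -7; outcome (T, W), payoffs (-3, 5).
Row gets -1 moving first and -3 moving second, so Row prefers to move first.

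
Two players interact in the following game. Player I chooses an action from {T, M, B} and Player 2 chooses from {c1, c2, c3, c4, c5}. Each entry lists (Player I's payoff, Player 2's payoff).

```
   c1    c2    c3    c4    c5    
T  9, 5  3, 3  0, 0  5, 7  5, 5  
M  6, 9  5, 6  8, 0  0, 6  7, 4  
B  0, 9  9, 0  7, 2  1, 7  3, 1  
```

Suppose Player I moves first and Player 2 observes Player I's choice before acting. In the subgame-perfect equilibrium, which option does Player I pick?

Solve by backward induction (Player I leads).
- T: Player 2 compares 5, 3, 0, 7, 5 and picks c4; Player I would get 5.
- M: Player 2 compares 9, 6, 0, 6, 4 and picks c1; Player I would get 6.
- B: Player 2 compares 9, 0, 2, 7, 1 and picks c1; Player I would get 0.
Maximizing over 5, 6, 0, Player I chooses M. Subgame-perfect outcome: (M, c1) with payoffs (6, 9).

M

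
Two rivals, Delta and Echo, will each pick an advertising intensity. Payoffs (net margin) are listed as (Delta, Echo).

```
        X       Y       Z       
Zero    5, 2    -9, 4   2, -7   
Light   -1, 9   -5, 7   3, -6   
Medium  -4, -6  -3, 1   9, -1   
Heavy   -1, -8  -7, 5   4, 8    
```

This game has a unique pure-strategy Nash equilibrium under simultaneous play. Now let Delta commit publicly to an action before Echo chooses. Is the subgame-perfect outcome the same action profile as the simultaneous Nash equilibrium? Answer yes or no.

no

Solve by backward induction (Delta leads).
- Zero → Echo plays Y (best of 2, 4, -7); Delta gets -9.
- Light → Echo plays X (best of 9, 7, -6); Delta gets -1.
- Medium → Echo plays Y (best of -6, 1, -1); Delta gets -3.
- Heavy → Echo plays Z (best of -8, 5, 8); Delta gets 4.
Maximizing over -9, -1, -3, 4, Delta chooses Heavy. Subgame-perfect outcome: (Heavy, Z) with payoffs (4, 8).
Under simultaneous play:
Delta's best replies: X→Zero; Y→Medium; Z→Medium.
Echo's best replies: Zero→Y; Light→X; Medium→Y; Heavy→Z.
Only (Medium, Y) has each player best-responding; Nash payoffs (-3, 1).
Sequential outcome (Heavy, Z) differs from the Nash profile (Medium, Y).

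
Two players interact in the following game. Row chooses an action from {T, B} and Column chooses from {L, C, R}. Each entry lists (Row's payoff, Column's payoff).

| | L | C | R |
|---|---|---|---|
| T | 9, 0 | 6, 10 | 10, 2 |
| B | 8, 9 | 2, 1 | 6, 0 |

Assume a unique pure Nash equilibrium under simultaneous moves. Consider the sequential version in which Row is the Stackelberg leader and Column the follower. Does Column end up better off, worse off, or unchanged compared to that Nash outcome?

worse off

Solve by backward induction (Row leads).
- T: Column compares 0, 10, 2 and picks C; Row would get 6.
- B: Column compares 9, 1, 0 and picks L; Row would get 8.
Row's induced payoffs are 6, 8, so Row commits to B. Subgame-perfect outcome: (B, L) with payoffs (8, 9).
For the simultaneous game, intersect best replies.
Row's best replies: L→T; C→T; R→T.
Column's best replies: T→C; B→L.
The unique mutual best reply is (T, C), giving (6, 10).
Column earns 9 sequentially versus 10 at the Nash outcome: worse off.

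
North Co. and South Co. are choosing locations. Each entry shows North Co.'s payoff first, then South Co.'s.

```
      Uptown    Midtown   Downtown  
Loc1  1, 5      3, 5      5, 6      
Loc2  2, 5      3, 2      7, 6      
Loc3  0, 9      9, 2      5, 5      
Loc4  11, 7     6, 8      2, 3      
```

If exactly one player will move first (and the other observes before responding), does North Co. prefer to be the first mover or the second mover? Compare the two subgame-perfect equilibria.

If North Co. leads: South Co.'s best replies are Loc1→Downtown, Loc2→Downtown, Loc3→Uptown, Loc4→Midtown; North Co.'s induced payoffs 5, 7, 0, 6; outcome (Loc2, Downtown), payoffs (7, 6).
If South Co. leads: North Co.'s best replies are Uptown→Loc4, Midtown→Loc3, Downtown→Loc2; South Co.'s induced payoffs 7, 2, 6; outcome (Loc4, Uptown), payoffs (11, 7).
North Co. gets 7 moving first and 11 moving second, so North Co. prefers to move second.

second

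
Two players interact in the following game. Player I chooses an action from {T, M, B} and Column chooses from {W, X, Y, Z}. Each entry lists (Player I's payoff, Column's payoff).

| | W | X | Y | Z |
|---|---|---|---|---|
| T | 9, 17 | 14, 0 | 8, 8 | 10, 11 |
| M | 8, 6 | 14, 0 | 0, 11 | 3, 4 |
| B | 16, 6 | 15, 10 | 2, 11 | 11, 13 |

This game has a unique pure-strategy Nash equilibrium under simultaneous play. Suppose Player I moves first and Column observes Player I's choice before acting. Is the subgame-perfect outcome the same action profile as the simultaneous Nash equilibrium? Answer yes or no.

Backward induction with Player I moving first.
- T: BR = W, leader payoff 9.
- M: BR = Y, leader payoff 0.
- B: BR = Z, leader payoff 11.
Maximizing over 9, 0, 11, Player I chooses B. Subgame-perfect outcome: (B, Z) with payoffs (11, 13).
For the simultaneous game, intersect best replies.
Player I's best replies: W→B; X→B; Y→T; Z→B.
Column's best replies: T→W; M→Y; B→Z.
Only (B, Z) has each player best-responding; Nash payoffs (11, 13).
Sequential outcome (B, Z) coincides with the Nash profile (B, Z).

yes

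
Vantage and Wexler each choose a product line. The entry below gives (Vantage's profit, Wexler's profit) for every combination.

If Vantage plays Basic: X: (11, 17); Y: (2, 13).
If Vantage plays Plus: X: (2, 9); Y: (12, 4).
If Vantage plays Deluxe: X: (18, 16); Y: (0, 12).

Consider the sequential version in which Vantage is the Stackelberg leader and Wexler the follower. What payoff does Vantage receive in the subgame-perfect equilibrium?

18

Solve by backward induction (Vantage leads).
- Basic: Wexler compares 17, 13 and picks X; Vantage would get 11.
- Plus: Wexler compares 9, 4 and picks X; Vantage would get 2.
- Deluxe: Wexler compares 16, 12 and picks X; Vantage would get 18.
Among 11, 2, 18, the best is 18 at Deluxe. Subgame-perfect outcome: (Deluxe, X) with payoffs (18, 16).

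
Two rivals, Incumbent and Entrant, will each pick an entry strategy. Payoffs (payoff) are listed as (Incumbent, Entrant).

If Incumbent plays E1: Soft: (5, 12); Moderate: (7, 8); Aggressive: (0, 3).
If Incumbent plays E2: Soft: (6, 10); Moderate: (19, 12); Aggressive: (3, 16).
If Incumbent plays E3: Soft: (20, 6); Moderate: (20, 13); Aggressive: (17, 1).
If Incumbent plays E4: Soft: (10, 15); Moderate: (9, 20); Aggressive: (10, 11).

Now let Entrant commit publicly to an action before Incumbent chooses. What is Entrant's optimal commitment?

Incumbent best-responds to each possible Entrant move:
- Soft: BR = E3, leader payoff 6.
- Moderate: BR = E3, leader payoff 13.
- Aggressive: BR = E3, leader payoff 1.
Among 6, 13, 1, the best is 13 at Moderate. Subgame-perfect outcome: (E3, Moderate) with payoffs (20, 13).

Moderate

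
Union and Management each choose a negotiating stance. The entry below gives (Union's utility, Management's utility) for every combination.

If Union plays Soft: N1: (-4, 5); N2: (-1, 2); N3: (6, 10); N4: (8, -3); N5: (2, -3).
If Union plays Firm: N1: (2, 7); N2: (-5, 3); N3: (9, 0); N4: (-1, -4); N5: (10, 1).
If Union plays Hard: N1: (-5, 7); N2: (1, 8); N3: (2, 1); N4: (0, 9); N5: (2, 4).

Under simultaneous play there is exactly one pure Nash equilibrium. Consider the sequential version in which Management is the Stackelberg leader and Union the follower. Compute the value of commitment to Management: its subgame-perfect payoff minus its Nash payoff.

1

Work backward from Union's decision.
- N1 → Union plays Firm (best of -4, 2, -5); Management gets 7.
- N2 → Union plays Hard (best of -1, -5, 1); Management gets 8.
- N3 → Union plays Firm (best of 6, 9, 2); Management gets 0.
- N4 → Union plays Soft (best of 8, -1, 0); Management gets -3.
- N5 → Union plays Firm (best of 2, 10, 2); Management gets 1.
Among 7, 8, 0, -3, 1, the best is 8 at N2. Subgame-perfect outcome: (Hard, N2) with payoffs (1, 8).
Under simultaneous play:
Union's best replies: N1→Firm; N2→Hard; N3→Firm; N4→Soft; N5→Firm.
Management's best replies: Soft→N3; Firm→N1; Hard→N4.
Only (Firm, N1) has each player best-responding; Nash payoffs (2, 7).
Management's commitment gain: 8 − 7 = 1.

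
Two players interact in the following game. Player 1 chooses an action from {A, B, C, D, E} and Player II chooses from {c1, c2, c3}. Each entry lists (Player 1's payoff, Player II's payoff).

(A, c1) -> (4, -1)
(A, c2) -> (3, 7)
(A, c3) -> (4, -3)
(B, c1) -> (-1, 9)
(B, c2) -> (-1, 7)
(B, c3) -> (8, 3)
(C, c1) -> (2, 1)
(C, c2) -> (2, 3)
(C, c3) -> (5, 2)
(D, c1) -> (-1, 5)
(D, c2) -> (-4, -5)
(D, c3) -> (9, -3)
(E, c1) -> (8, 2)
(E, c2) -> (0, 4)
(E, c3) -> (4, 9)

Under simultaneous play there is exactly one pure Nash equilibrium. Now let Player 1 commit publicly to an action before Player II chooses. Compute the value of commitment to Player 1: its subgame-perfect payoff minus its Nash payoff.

1

Backward induction with Player 1 moving first.
- A: Player II compares -1, 7, -3 and picks c2; Player 1 would get 3.
- B: Player II compares 9, 7, 3 and picks c1; Player 1 would get -1.
- C: Player II compares 1, 3, 2 and picks c2; Player 1 would get 2.
- D: Player II compares 5, -5, -3 and picks c1; Player 1 would get -1.
- E: Player II compares 2, 4, 9 and picks c3; Player 1 would get 4.
Player 1's induced payoffs are 3, -1, 2, -1, 4, so Player 1 commits to E. Subgame-perfect outcome: (E, c3) with payoffs (4, 9).
For the simultaneous game, intersect best replies.
Player 1's best replies: c1→E; c2→A; c3→D.
Player II's best replies: A→c2; B→c1; C→c2; D→c1; E→c3.
Only (A, c2) has each player best-responding; Nash payoffs (3, 7).
Player 1's commitment gain: 4 − 3 = 1.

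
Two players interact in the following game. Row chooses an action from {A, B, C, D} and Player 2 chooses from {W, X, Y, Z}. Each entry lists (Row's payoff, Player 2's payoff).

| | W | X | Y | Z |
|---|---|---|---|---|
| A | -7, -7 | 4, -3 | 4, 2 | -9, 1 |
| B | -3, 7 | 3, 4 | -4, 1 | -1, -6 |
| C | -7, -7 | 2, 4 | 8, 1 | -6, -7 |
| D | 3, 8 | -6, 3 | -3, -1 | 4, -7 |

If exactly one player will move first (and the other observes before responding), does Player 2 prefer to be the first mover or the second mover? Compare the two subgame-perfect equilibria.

first

If Row leads: Player 2's best replies are A→Y, B→W, C→X, D→W; Row's induced payoffs 4, -3, 2, 3; outcome (A, Y), payoffs (4, 2).
If Player 2 leads: Row's best replies are W→D, X→A, Y→C, Z→D; Player 2's induced payoffs 8, -3, 1, -7; outcome (D, W), payoffs (3, 8).
Player 2 gets 8 moving first and 2 moving second, so Player 2 prefers to move first.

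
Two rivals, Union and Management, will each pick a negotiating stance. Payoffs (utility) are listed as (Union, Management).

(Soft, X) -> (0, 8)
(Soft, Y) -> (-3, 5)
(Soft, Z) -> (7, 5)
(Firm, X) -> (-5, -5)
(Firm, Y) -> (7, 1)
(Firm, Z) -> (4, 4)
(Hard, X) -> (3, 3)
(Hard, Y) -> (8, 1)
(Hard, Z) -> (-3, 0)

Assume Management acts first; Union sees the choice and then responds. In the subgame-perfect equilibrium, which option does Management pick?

Union best-responds to each possible Management move:
- X → Union plays Hard (best of 0, -5, 3); Management gets 3.
- Y → Union plays Hard (best of -3, 7, 8); Management gets 1.
- Z → Union plays Soft (best of 7, 4, -3); Management gets 5.
Among 3, 1, 5, the best is 5 at Z. Subgame-perfect outcome: (Soft, Z) with payoffs (7, 5).

Z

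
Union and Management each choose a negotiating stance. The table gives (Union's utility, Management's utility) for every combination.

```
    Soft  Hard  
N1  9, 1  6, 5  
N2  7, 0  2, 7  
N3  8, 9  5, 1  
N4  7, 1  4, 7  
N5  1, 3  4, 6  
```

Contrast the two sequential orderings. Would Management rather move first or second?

second

If Union leads: Management's best replies are N1→Hard, N2→Hard, N3→Soft, N4→Hard, N5→Hard; Union's induced payoffs 6, 2, 8, 4, 4; outcome (N3, Soft), payoffs (8, 9).
If Management leads: Union's best replies are Soft→N1, Hard→N1; Management's induced payoffs 1, 5; outcome (N1, Hard), payoffs (6, 5).
Management gets 5 moving first and 9 moving second, so Management prefers to move second.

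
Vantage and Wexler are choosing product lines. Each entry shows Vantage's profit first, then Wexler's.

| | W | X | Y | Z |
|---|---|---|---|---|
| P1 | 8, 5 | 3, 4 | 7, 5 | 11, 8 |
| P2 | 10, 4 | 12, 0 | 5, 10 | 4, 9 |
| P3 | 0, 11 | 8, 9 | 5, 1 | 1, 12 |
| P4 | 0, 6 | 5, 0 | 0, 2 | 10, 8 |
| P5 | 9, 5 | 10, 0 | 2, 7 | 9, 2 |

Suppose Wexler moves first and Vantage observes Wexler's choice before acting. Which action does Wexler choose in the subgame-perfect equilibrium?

Solve by backward induction (Wexler leads).
- W: Vantage compares 8, 10, 0, 0, 9 and picks P2; Wexler would get 4.
- X: Vantage compares 3, 12, 8, 5, 10 and picks P2; Wexler would get 0.
- Y: Vantage compares 7, 5, 5, 0, 2 and picks P1; Wexler would get 5.
- Z: Vantage compares 11, 4, 1, 10, 9 and picks P1; Wexler would get 8.
Wexler's induced payoffs are 4, 0, 5, 8, so Wexler commits to Z. Subgame-perfect outcome: (P1, Z) with payoffs (11, 8).

Z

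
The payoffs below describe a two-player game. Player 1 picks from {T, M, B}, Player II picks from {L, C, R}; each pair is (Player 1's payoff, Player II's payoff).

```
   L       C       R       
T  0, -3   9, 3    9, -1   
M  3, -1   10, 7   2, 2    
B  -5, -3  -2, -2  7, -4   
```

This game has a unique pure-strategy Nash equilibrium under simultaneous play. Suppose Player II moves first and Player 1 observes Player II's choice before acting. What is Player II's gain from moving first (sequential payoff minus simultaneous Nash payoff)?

Work backward from Player 1's decision.
- L: Player 1 compares 0, 3, -5 and picks M; Player II would get -1.
- C: Player 1 compares 9, 10, -2 and picks M; Player II would get 7.
- R: Player 1 compares 9, 2, 7 and picks T; Player II would get -1.
Player II's induced payoffs are -1, 7, -1, so Player II commits to C. Subgame-perfect outcome: (M, C) with payoffs (10, 7).
Now find the simultaneous Nash equilibrium.
Player 1's best replies: L→M; C→M; R→T.
Player II's best replies: T→C; M→C; B→C.
The unique mutual best reply is (M, C), giving (10, 7).
Player II's commitment gain: 7 − 7 = 0.

0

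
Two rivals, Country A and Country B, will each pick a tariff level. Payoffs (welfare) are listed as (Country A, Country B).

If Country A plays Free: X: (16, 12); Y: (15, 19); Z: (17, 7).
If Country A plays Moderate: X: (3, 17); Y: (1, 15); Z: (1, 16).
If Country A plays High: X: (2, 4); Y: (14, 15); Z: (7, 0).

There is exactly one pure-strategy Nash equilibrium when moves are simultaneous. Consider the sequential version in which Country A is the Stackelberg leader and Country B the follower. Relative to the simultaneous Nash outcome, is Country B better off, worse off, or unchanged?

Country B best-responds to each possible Country A move:
- Free: Country B compares 12, 19, 7 and picks Y; Country A would get 15.
- Moderate: Country B compares 17, 15, 16 and picks X; Country A would get 3.
- High: Country B compares 4, 15, 0 and picks Y; Country A would get 14.
Among 15, 3, 14, the best is 15 at Free. Subgame-perfect outcome: (Free, Y) with payoffs (15, 19).
For the simultaneous game, intersect best replies.
Country A's best replies: X→Free; Y→Free; Z→Free.
Country B's best replies: Free→Y; Moderate→X; High→Y.
The unique mutual best reply is (Free, Y), giving (15, 19).
Country B earns 19 sequentially versus 19 at the Nash outcome: unchanged.

unchanged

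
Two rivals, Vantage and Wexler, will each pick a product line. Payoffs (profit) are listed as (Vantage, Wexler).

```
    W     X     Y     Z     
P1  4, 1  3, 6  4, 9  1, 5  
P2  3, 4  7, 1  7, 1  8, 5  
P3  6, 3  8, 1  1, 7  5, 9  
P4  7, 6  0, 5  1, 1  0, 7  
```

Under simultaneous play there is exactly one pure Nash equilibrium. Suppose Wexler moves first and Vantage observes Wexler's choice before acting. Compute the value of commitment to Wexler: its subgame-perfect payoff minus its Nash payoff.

Work backward from Vantage's decision.
- W: BR = P4, leader payoff 6.
- X: BR = P3, leader payoff 1.
- Y: BR = P2, leader payoff 1.
- Z: BR = P2, leader payoff 5.
Wexler's induced payoffs are 6, 1, 1, 5, so Wexler commits to W. Subgame-perfect outcome: (P4, W) with payoffs (7, 6).
For the simultaneous game, intersect best replies.
Vantage's best replies: W→P4; X→P3; Y→P2; Z→P2.
Wexler's best replies: P1→Y; P2→Z; P3→Z; P4→Z.
The unique mutual best reply is (P2, Z), giving (8, 5).
Wexler's commitment gain: 6 − 5 = 1.

1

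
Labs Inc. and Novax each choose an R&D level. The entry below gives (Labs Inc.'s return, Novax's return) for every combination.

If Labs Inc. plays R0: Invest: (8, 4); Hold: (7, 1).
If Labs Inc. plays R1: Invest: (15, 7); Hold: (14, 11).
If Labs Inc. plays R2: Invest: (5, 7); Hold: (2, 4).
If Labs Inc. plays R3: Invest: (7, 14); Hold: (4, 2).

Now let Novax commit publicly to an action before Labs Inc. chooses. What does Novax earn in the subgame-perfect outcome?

11

Work backward from Labs Inc.'s decision.
- Invest: BR = R1, leader payoff 7.
- Hold: BR = R1, leader payoff 11.
Among 7, 11, the best is 11 at Hold. Subgame-perfect outcome: (R1, Hold) with payoffs (14, 11).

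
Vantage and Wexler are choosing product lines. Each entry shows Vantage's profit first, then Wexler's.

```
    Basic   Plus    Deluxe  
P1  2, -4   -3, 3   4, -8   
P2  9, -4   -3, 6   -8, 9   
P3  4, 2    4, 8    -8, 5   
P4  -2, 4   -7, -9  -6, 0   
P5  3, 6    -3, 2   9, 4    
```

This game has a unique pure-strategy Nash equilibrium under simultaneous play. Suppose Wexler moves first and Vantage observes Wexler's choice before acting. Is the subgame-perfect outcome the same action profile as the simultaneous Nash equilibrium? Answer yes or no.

Work backward from Vantage's decision.
- Basic → Vantage plays P2 (best of 2, 9, 4, -2, 3); Wexler gets -4.
- Plus → Vantage plays P3 (best of -3, -3, 4, -7, -3); Wexler gets 8.
- Deluxe → Vantage plays P5 (best of 4, -8, -8, -6, 9); Wexler gets 4.
Wexler's induced payoffs are -4, 8, 4, so Wexler commits to Plus. Subgame-perfect outcome: (P3, Plus) with payoffs (4, 8).
Now find the simultaneous Nash equilibrium.
Vantage's best replies: Basic→P2; Plus→P3; Deluxe→P5.
Wexler's best replies: P1→Plus; P2→Deluxe; P3→Plus; P4→Basic; P5→Basic.
Only (P3, Plus) has each player best-responding; Nash payoffs (4, 8).
Sequential outcome (P3, Plus) coincides with the Nash profile (P3, Plus).

yes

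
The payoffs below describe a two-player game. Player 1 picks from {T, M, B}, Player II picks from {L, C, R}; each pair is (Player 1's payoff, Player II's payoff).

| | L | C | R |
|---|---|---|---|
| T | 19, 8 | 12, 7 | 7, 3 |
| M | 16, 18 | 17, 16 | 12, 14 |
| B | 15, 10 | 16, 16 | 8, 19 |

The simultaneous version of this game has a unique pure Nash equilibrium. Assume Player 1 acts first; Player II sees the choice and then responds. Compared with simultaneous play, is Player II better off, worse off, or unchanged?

unchanged

Backward induction with Player 1 moving first.
- T: BR = L, leader payoff 19.
- M: BR = L, leader payoff 16.
- B: BR = R, leader payoff 8.
Among 19, 16, 8, the best is 19 at T. Subgame-perfect outcome: (T, L) with payoffs (19, 8).
Now find the simultaneous Nash equilibrium.
Player 1's best replies: L→T; C→M; R→M.
Player II's best replies: T→L; M→L; B→R.
The unique mutual best reply is (T, L), giving (19, 8).
Player II earns 8 sequentially versus 8 at the Nash outcome: unchanged.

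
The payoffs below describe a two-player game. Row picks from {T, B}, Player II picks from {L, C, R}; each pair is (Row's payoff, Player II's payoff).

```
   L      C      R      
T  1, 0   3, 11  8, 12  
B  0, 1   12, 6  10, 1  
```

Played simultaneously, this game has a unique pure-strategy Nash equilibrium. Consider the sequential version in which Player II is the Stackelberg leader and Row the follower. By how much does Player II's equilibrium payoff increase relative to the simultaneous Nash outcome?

0

Work backward from Row's decision.
- L: BR = T, leader payoff 0.
- C: BR = B, leader payoff 6.
- R: BR = B, leader payoff 1.
Among 0, 6, 1, the best is 6 at C. Subgame-perfect outcome: (B, C) with payoffs (12, 6).
Under simultaneous play:
Row's best replies: L→T; C→B; R→B.
Player II's best replies: T→R; B→C.
The unique mutual best reply is (B, C), giving (12, 6).
Player II's commitment gain: 6 − 6 = 0.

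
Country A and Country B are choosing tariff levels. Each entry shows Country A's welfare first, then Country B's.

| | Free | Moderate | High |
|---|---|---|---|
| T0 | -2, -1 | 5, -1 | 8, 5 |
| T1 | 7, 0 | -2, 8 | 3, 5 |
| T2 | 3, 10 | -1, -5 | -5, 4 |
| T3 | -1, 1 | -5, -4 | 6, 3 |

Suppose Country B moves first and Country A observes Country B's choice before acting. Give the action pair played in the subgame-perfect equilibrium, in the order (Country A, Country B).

(T0, High)

Work backward from Country A's decision.
- Free → Country A plays T1 (best of -2, 7, 3, -1); Country B gets 0.
- Moderate → Country A plays T0 (best of 5, -2, -1, -5); Country B gets -1.
- High → Country A plays T0 (best of 8, 3, -5, 6); Country B gets 5.
Maximizing over 0, -1, 5, Country B chooses High. Subgame-perfect outcome: (T0, High) with payoffs (8, 5).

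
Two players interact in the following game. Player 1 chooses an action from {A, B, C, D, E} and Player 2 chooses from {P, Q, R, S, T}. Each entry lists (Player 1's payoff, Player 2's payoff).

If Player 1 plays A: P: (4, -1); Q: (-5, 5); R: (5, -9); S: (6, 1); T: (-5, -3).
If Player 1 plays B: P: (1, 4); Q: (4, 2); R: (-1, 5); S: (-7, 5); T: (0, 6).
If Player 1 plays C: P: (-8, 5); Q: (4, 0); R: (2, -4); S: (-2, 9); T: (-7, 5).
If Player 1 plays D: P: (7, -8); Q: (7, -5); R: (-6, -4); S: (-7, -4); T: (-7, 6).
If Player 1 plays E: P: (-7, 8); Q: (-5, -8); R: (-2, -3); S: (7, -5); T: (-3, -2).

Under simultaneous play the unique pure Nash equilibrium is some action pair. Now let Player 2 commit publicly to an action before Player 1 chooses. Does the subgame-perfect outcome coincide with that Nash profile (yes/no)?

Player 1 best-responds to each possible Player 2 move:
- P → Player 1 plays D (best of 4, 1, -8, 7, -7); Player 2 gets -8.
- Q → Player 1 plays D (best of -5, 4, 4, 7, -5); Player 2 gets -5.
- R → Player 1 plays A (best of 5, -1, 2, -6, -2); Player 2 gets -9.
- S → Player 1 plays E (best of 6, -7, -2, -7, 7); Player 2 gets -5.
- T → Player 1 plays B (best of -5, 0, -7, -7, -3); Player 2 gets 6.
Maximizing over -8, -5, -9, -5, 6, Player 2 chooses T. Subgame-perfect outcome: (B, T) with payoffs (0, 6).
Under simultaneous play:
Player 1's best replies: P→D; Q→D; R→A; S→E; T→B.
Player 2's best replies: A→Q; B→T; C→S; D→T; E→P.
Only (B, T) has each player best-responding; Nash payoffs (0, 6).
Sequential outcome (B, T) coincides with the Nash profile (B, T).

yes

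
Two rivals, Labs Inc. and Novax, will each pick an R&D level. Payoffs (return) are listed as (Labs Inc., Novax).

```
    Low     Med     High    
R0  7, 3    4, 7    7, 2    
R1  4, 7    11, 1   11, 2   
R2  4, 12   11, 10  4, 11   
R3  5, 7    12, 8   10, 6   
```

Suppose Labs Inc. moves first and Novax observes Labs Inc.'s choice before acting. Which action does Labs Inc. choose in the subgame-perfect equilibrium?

R3

Backward induction with Labs Inc. moving first.
- R0: Novax compares 3, 7, 2 and picks Med; Labs Inc. would get 4.
- R1: Novax compares 7, 1, 2 and picks Low; Labs Inc. would get 4.
- R2: Novax compares 12, 10, 11 and picks Low; Labs Inc. would get 4.
- R3: Novax compares 7, 8, 6 and picks Med; Labs Inc. would get 12.
Labs Inc.'s induced payoffs are 4, 4, 4, 12, so Labs Inc. commits to R3. Subgame-perfect outcome: (R3, Med) with payoffs (12, 8).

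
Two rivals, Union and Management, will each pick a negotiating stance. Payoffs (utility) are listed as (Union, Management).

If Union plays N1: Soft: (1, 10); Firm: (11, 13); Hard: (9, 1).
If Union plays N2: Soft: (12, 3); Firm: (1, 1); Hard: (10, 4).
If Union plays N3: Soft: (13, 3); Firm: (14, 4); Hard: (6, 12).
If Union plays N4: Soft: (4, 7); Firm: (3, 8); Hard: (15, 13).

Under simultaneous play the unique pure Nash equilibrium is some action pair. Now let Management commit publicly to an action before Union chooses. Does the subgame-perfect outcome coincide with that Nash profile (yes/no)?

Union best-responds to each possible Management move:
- Soft → Union plays N3 (best of 1, 12, 13, 4); Management gets 3.
- Firm → Union plays N3 (best of 11, 1, 14, 3); Management gets 4.
- Hard → Union plays N4 (best of 9, 10, 6, 15); Management gets 13.
Among 3, 4, 13, the best is 13 at Hard. Subgame-perfect outcome: (N4, Hard) with payoffs (15, 13).
For the simultaneous game, intersect best replies.
Union's best replies: Soft→N3; Firm→N3; Hard→N4.
Management's best replies: N1→Firm; N2→Hard; N3→Hard; N4→Hard.
Only (N4, Hard) has each player best-responding; Nash payoffs (15, 13).
Sequential outcome (N4, Hard) coincides with the Nash profile (N4, Hard).

yes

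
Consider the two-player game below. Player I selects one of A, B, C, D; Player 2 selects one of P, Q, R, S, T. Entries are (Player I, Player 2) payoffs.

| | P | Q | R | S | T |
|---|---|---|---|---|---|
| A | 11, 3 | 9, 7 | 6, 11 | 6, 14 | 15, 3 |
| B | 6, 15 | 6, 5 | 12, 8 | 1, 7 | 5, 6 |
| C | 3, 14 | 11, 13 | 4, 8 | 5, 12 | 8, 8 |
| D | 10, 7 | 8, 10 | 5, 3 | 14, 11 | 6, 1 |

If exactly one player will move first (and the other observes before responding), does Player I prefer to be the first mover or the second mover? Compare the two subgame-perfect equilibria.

first

If Player I leads: Player 2's best replies are A→S, B→P, C→P, D→S; Player I's induced payoffs 6, 6, 3, 14; outcome (D, S), payoffs (14, 11).
If Player 2 leads: Player I's best replies are P→A, Q→C, R→B, S→D, T→A; Player 2's induced payoffs 3, 13, 8, 11, 3; outcome (C, Q), payoffs (11, 13).
Player I gets 14 moving first and 11 moving second, so Player I prefers to move first.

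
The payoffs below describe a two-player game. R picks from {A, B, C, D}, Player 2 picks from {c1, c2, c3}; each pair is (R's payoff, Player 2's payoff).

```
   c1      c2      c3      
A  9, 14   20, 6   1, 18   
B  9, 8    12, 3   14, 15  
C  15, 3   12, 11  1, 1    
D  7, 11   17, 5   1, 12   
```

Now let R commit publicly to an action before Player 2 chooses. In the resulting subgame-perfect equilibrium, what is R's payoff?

14

Backward induction with R moving first.
- A: Player 2 compares 14, 6, 18 and picks c3; R would get 1.
- B: Player 2 compares 8, 3, 15 and picks c3; R would get 14.
- C: Player 2 compares 3, 11, 1 and picks c2; R would get 12.
- D: Player 2 compares 11, 5, 12 and picks c3; R would get 1.
Maximizing over 1, 14, 12, 1, R chooses B. Subgame-perfect outcome: (B, c3) with payoffs (14, 15).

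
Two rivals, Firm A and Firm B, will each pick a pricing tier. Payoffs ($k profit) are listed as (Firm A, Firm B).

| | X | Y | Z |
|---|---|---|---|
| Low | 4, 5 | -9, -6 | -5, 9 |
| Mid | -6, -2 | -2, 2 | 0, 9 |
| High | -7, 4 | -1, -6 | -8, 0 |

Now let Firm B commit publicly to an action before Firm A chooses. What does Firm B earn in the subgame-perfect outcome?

9

Backward induction with Firm B moving first.
- X: BR = Low, leader payoff 5.
- Y: BR = High, leader payoff -6.
- Z: BR = Mid, leader payoff 9.
Among 5, -6, 9, the best is 9 at Z. Subgame-perfect outcome: (Mid, Z) with payoffs (0, 9).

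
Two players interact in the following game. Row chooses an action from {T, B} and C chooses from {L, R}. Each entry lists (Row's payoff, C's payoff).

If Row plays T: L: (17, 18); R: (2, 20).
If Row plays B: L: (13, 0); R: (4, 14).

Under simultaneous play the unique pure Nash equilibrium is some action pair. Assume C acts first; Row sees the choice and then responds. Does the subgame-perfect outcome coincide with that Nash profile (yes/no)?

Solve by backward induction (C leads).
- L: Row compares 17, 13 and picks T; C would get 18.
- R: Row compares 2, 4 and picks B; C would get 14.
C's induced payoffs are 18, 14, so C commits to L. Subgame-perfect outcome: (T, L) with payoffs (17, 18).
Now find the simultaneous Nash equilibrium.
Row's best replies: L→T; R→B.
C's best replies: T→R; B→R.
The unique mutual best reply is (B, R), giving (4, 14).
Sequential outcome (T, L) differs from the Nash profile (B, R).

no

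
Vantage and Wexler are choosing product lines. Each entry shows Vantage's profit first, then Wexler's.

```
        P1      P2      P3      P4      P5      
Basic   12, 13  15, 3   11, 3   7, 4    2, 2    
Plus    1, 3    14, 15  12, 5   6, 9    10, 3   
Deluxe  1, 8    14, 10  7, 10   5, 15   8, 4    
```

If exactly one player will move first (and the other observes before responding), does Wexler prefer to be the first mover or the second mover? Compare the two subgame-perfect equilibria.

If Vantage leads: Wexler's best replies are Basic→P1, Plus→P2, Deluxe→P4; Vantage's induced payoffs 12, 14, 5; outcome (Plus, P2), payoffs (14, 15).
If Wexler leads: Vantage's best replies are P1→Basic, P2→Basic, P3→Plus, P4→Basic, P5→Plus; Wexler's induced payoffs 13, 3, 5, 4, 3; outcome (Basic, P1), payoffs (12, 13).
Wexler gets 13 moving first and 15 moving second, so Wexler prefers to move second.

second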